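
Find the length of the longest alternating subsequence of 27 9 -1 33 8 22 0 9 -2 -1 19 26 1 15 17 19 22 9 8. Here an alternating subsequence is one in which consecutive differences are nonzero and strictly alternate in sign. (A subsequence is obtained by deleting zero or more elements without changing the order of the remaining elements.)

12

A longest alternating subsequence is 27, 9, 33, 8, 22, 0, 9, -2, 19, 1, 15, 9 (positions 1,2,4,5,6,7,8,9,11,13,14,18); its 11 consecutive differences strictly alternate in sign, and length 12 is optimal.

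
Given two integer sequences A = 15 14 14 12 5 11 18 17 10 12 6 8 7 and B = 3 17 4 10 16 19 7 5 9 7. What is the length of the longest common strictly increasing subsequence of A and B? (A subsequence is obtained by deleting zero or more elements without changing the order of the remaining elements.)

2

For each value that appears in both, track the longest common increasing run ending there.
The best achievable length is 2; one witness is 5, 7 (A-positions 5,13, B-positions 8,10).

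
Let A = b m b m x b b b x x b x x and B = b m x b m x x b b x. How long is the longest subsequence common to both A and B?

8

A longest common subsequence is bmbmxbbx (length 8); the LCS DP confirms no longer common subsequence exists.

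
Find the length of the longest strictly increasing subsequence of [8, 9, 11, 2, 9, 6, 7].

3

Let dp[i] be the longest increasing subsequence ending at position i. Then dp = [1, 2, 3, 1, 2, 2, 3].
The maximum is 3; one witness is 8, 9, 11 at positions 1,2,3.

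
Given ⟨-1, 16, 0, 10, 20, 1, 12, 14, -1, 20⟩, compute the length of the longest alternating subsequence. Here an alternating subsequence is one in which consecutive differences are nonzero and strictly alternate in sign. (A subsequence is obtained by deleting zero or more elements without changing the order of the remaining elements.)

A longest alternating subsequence is -1, 16, 0, 10, 1, 12, -1, 20 (positions 1,2,3,4,6,7,9,10); its 7 consecutive differences strictly alternate in sign, and length 8 is optimal.

8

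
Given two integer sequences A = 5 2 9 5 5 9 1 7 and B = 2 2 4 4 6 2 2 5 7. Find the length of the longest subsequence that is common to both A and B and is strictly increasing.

For each value that appears in both, track the longest common increasing run ending there.
The best achievable length is 3; one witness is 2, 5, 7 (A-positions 2,4,8, B-positions 1,8,9).

3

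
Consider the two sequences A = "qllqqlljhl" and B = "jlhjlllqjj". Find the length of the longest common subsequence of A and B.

5

A longest common subsequence is llllj (length 5); the LCS DP confirms no longer common subsequence exists.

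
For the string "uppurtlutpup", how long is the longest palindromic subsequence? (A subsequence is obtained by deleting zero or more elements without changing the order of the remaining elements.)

7

One longest palindromic subsequence is pututup (positions 2,4,6,8,9,11,12); it reads the same forward and backward, and the interval DP gives dp[1][12] = 7.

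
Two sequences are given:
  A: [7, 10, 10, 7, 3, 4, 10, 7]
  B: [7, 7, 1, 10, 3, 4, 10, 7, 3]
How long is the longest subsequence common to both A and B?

Backtracking the LCS table gives one alignment: 7 (A1,B2) → 10 (A3,B4) → 3 (A5,B5) → 4 (A6,B6) → 10 (A7,B7) → 7 (A8,B8).
So the longest common subsequence has length 6.

6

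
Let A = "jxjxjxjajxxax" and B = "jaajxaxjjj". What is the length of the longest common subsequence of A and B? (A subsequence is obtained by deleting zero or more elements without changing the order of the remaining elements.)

6

Backtracking the LCS table gives one alignment: j (A1,B4) → x (A2,B5) → x (A4,B7) → j (A5,B8) → j (A7,B9) → j (A9,B10).
So the longest common subsequence has length 6.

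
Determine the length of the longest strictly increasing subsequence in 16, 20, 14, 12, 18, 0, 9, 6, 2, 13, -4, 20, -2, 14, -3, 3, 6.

Scanning left to right, the best length ending at each element is: 16→1, 20→2, 14→1, 12→1, 18→2, 0→1, 9→2, 6→2, 2→2, 13→3, -4→1, 20→4, -2→2, 14→4, -3→2, 3→3, 6→4.
So the longest increasing subsequence has length 4, e.g. 0, 9, 13, 20.

4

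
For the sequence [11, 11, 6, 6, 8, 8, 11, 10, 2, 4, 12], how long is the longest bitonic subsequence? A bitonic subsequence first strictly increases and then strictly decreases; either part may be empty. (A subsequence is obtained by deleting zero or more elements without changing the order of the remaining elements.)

Let inc[i] be the LIS ending at i and dec[i] the longest strictly decreasing subsequence starting at i. inc = [1, 1, 1, 1, 2, 2, 3, 3, 1, 2, 4], dec = [3, 3, 2, 2, 2, 2, 3, 2, 1, 1, 1].
max_i inc[i]+dec[i]−1 = 5, with one witness 6, 8, 11, 10, 4.

5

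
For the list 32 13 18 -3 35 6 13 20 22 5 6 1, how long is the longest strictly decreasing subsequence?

One longest decreasing subsequence is 32, 13, 6, 5, 1 (positions 1,2,6,10,12), of length 5; no longer one exists.

5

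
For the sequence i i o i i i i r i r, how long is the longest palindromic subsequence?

7

Using dp[i][j] = 2 + dp[i+1][j−1] if the ends match, else max(dp[i+1][j], dp[i][j−1]):
dp[1][10] = 7. A witness is iiiiiii at positions 1,2,4,5,6,7,9.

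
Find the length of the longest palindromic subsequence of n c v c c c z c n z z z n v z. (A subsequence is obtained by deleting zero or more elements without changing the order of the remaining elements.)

7

One longest palindromic subsequence is znzzznz (positions 7,9,10,11,12,13,15); it reads the same forward and backward, and the interval DP gives dp[1][15] = 7.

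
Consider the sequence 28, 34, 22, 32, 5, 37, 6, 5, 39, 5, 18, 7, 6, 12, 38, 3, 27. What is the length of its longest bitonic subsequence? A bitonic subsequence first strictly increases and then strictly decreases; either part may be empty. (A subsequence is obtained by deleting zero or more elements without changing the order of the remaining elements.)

8

Let inc[i] be the LIS ending at i and dec[i] the longest strictly decreasing subsequence starting at i. inc = [1, 2, 1, 2, 1, 3, 2, 1, 4, 1, 3, 3, 2, 4, 5, 1, 5], dec = [6, 6, 5, 5, 2, 5, 3, 2, 5, 2, 4, 3, 2, 2, 2, 1, 1].
max_i inc[i]+dec[i]−1 = 8, with one witness 28, 34, 37, 39, 18, 7, 6, 3.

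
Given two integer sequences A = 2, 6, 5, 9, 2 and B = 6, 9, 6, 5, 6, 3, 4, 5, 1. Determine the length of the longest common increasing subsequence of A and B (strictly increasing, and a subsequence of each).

For each value that appears in both, track the longest common increasing run ending there.
The best achievable length is 2; one witness is 6, 9 (A-positions 2,4, B-positions 1,2).

2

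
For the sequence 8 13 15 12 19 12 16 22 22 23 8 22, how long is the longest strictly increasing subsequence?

Let dp[i] be the longest increasing subsequence ending at position i. Then dp = [1, 2, 3, 2, 4, 2, 4, 5, 5, 6, 1, 5].
The maximum is 6; one witness is 8, 13, 15, 19, 22, 23 at positions 1,2,3,5,8,10.

6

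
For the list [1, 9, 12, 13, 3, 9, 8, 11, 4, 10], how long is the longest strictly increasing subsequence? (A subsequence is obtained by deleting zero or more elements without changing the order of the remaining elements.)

4

Let dp[i] be the longest increasing subsequence ending at position i. Then dp = [1, 2, 3, 4, 2, 3, 3, 4, 3, 4].
The maximum is 4; one witness is 1, 9, 12, 13 at positions 1,2,3,4.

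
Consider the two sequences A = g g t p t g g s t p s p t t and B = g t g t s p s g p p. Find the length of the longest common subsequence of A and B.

Backtracking the LCS table gives one alignment: g (A1,B1) → g (A2,B3) → t (A3,B4) → p (A4,B6) → g (A7,B8) → p (A10,B9) → p (A12,B10).
So the longest common subsequence has length 7.

7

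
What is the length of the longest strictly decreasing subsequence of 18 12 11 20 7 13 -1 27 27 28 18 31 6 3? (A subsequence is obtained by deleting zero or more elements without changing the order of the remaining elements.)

6

Let dp[i] be the longest decreasing subsequence ending at position i. Then dp = [1, 2, 3, 1, 4, 2, 5, 1, 1, 1, 2, 1, 5, 6].
The maximum is 6; one witness is 18, 12, 11, 7, 6, 3 at positions 1,2,3,5,13,14.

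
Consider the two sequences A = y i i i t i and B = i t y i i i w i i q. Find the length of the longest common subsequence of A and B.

Backtracking the LCS table gives one alignment: y (A1,B3) → i (A2,B5) → i (A3,B6) → i (A4,B8) → i (A6,B9).
So the longest common subsequence has length 5.

5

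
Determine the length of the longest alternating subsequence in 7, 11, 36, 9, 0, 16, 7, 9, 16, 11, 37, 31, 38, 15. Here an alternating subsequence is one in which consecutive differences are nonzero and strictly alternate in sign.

11

Track the best alternating length ending on an up-step vs a down-step at each position: up/down = 1/1, 2/1, 2/1, 2/3, 1/3, 4/3, 4/5, 6/5, 6/3, 6/7, 8/1, 8/9, 10/1, 8/11.
The maximum over both is 11; one such subsequence is 7, 11, 9, 16, 7, 16, 11, 37, 31, 38, 15.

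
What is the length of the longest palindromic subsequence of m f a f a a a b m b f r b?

Using dp[i][j] = 2 + dp[i+1][j−1] if the ends match, else max(dp[i+1][j], dp[i][j−1]):
dp[1][13] = 6. A witness is faaaaf at positions 2,3,5,6,7,11.

6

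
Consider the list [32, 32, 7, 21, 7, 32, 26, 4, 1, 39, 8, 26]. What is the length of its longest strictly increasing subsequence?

4

One longest increasing subsequence is 7, 21, 32, 39 (positions 3,4,6,10), of length 4; no longer one exists.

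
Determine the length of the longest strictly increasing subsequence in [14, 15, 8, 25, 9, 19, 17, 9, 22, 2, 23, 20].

5

Let dp[i] be the longest increasing subsequence ending at position i. Then dp = [1, 2, 1, 3, 2, 3, 3, 2, 4, 1, 5, 4].
The maximum is 5; one witness is 14, 15, 19, 22, 23 at positions 1,2,6,9,11.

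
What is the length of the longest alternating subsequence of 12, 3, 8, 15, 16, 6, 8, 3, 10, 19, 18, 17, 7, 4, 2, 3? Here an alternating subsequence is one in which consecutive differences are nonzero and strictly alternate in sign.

9

A longest alternating subsequence is 12, 3, 8, 6, 8, 3, 10, 2, 3 (positions 1,2,3,6,7,8,9,15,16); its 8 consecutive differences strictly alternate in sign, and length 9 is optimal.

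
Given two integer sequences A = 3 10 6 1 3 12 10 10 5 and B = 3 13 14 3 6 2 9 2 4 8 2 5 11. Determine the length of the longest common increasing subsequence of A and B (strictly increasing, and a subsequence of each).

2

For each value that appears in both, track the longest common increasing run ending there.
The best achievable length is 2; one witness is 3, 6 (A-positions 1,3, B-positions 1,5).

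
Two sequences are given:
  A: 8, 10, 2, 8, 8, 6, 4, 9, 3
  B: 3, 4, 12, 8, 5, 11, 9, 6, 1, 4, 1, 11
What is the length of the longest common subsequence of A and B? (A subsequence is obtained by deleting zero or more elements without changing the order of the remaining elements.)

3

Backtracking the LCS table gives one alignment: 8 (A1,B4) → 6 (A6,B8) → 4 (A7,B10).
So the longest common subsequence has length 3.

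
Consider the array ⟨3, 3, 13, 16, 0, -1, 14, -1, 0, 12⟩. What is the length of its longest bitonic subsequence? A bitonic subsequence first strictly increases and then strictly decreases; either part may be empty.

One longest bitonic subsequence is 3, 13, 16, 14, 12 (positions 1,3,4,7,10): it rises to 16 then falls. Length 5 is optimal.

5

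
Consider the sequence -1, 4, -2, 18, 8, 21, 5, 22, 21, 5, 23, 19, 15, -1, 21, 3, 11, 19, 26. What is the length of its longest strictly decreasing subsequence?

5

One longest decreasing subsequence is 22, 21, 19, 15, -1 (positions 8,9,12,13,14), of length 5; no longer one exists.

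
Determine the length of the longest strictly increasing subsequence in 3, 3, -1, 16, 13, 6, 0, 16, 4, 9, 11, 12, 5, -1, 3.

Let dp[i] be the longest increasing subsequence ending at position i. Then dp = [1, 1, 1, 2, 2, 2, 2, 3, 3, 4, 5, 6, 4, 1, 3].
The maximum is 6; one witness is -1, 0, 4, 9, 11, 12 at positions 3,7,9,10,11,12.

6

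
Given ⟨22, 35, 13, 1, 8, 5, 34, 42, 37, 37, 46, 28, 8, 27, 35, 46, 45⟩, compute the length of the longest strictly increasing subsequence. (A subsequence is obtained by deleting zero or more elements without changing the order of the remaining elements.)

Scanning left to right, the best length ending at each element is: 22→1, 35→2, 13→1, 1→1, 8→2, 5→2, 34→3, 42→4, 37→4, 37→4, 46→5, 28→3, 8→3, 27→4, 35→5, 46→6, 45→6.
So the longest increasing subsequence has length 6, e.g. 1, 5, 8, 27, 35, 46.

6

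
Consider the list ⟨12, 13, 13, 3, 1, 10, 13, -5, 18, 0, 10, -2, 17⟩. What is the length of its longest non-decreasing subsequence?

Let dp[i] be the longest non-decreasing subsequence ending at position i. Then dp = [1, 2, 3, 1, 1, 2, 4, 1, 5, 2, 3, 2, 5].
The maximum is 5; one witness is 12, 13, 13, 13, 18 at positions 1,2,3,7,9.

5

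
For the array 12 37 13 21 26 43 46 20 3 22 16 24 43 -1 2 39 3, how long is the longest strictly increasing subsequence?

6

One longest increasing subsequence is 12, 13, 21, 26, 43, 46 (positions 1,3,4,5,6,7), of length 6; no longer one exists.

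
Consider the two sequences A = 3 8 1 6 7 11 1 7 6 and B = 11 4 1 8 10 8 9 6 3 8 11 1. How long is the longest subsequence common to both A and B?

A longest common subsequence is 3, 8, 11, 1 (length 4); the LCS DP confirms no longer common subsequence exists.

4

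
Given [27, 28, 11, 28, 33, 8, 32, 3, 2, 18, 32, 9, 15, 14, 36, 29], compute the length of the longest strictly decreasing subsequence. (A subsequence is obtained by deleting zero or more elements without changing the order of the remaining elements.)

5

Let dp[i] be the longest decreasing subsequence ending at position i. Then dp = [1, 1, 2, 1, 1, 3, 2, 4, 5, 3, 2, 4, 4, 5, 1, 3].
The maximum is 5; one witness is 27, 11, 8, 3, 2 at positions 1,3,6,8,9.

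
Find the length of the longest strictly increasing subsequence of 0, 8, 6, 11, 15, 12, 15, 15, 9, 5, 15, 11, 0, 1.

One longest increasing subsequence is 0, 8, 11, 12, 15 (positions 1,2,4,6,7), of length 5; no longer one exists.

5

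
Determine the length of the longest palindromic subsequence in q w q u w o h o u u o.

5

One longest palindromic subsequence is uohou (positions 4,6,7,8,10); it reads the same forward and backward, and the interval DP gives dp[1][11] = 5.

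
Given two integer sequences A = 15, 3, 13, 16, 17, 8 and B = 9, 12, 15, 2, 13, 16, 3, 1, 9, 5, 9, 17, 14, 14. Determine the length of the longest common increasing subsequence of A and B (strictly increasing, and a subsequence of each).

For each value that appears in both, track the longest common increasing run ending there.
The best achievable length is 3; one witness is 15, 16, 17 (A-positions 1,4,5, B-positions 3,6,12).

3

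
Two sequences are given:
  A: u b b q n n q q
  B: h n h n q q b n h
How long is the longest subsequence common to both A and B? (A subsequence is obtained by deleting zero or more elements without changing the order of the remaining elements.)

A longest common subsequence is nnqq (length 4); the LCS DP confirms no longer common subsequence exists.

4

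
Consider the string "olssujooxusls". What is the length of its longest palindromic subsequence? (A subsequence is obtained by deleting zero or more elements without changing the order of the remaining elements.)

8

One longest palindromic subsequence is ssuoouss (positions 3,4,5,7,8,10,11,13); it reads the same forward and backward, and the interval DP gives dp[1][13] = 8.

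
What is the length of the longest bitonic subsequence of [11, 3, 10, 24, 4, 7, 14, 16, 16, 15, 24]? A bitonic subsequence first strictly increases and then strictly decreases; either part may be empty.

One longest bitonic subsequence is 3, 4, 7, 14, 16, 15 (positions 2,5,6,7,8,10): it rises to 16 then falls. Length 6 is optimal.

6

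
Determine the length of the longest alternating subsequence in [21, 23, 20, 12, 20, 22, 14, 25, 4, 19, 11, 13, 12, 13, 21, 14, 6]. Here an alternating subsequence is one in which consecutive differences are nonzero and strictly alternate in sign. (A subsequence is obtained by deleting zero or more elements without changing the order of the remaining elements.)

13

Track the best alternating length ending on an up-step vs a down-step at each position: up/down = 1/1, 2/1, 1/3, 1/3, 4/3, 4/3, 4/5, 6/1, 1/7, 8/7, 8/9, 10/9, 10/11, 12/9, 12/7, 12/13, 8/13.
The maximum over both is 13; one such subsequence is 21, 23, 12, 20, 14, 25, 4, 19, 11, 13, 12, 21, 14.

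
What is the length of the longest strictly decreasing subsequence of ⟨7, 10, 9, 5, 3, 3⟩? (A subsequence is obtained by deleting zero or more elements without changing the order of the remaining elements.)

4

Let dp[i] be the longest decreasing subsequence ending at position i. Then dp = [1, 1, 2, 3, 4, 4].
The maximum is 4; one witness is 10, 9, 5, 3 at positions 2,3,4,5.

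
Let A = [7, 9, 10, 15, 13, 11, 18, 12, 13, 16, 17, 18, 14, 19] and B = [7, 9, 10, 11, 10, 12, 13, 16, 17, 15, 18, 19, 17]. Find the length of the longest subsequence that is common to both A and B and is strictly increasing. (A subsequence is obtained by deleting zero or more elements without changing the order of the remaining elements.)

10

For each value that appears in both, track the longest common increasing run ending there.
The best achievable length is 10; one witness is 7, 9, 10, 11, 12, 13, 16, 17, 18, 19 (A-positions 1,2,3,6,8,9,10,11,12,14, B-positions 1,2,3,4,6,7,8,9,11,12).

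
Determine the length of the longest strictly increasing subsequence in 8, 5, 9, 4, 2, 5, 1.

One longest increasing subsequence is 8, 9 (positions 1,3), of length 2; no longer one exists.

2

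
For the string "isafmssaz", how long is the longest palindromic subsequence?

One longest palindromic subsequence is assa (positions 3,6,7,8); it reads the same forward and backward, and the interval DP gives dp[1][9] = 4.

4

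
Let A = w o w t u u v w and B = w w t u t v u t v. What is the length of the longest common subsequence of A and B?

A longest common subsequence is wwtuuv (length 6); the LCS DP confirms no longer common subsequence exists.

6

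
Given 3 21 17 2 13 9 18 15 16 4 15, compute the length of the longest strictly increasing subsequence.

One longest increasing subsequence is 3, 13, 15, 16 (positions 1,5,8,9), of length 4; no longer one exists.

4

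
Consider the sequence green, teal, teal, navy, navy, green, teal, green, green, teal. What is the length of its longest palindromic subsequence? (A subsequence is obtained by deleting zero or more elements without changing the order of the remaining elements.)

6

One longest palindromic subsequence is teal teal navy navy teal teal (positions 2,3,4,5,7,10); it reads the same forward and backward, and the interval DP gives dp[1][10] = 6.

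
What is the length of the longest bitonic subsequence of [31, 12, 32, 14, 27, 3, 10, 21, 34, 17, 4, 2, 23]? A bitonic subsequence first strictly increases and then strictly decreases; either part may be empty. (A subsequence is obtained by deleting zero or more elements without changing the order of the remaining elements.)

Let inc[i] be the LIS ending at i and dec[i] the longest strictly decreasing subsequence starting at i. inc = [1, 1, 2, 2, 3, 1, 2, 3, 4, 3, 2, 1, 4], dec = [6, 4, 6, 4, 5, 2, 3, 4, 4, 3, 2, 1, 1].
max_i inc[i]+dec[i]−1 = 7, with one witness 31, 32, 27, 21, 17, 4, 2.

7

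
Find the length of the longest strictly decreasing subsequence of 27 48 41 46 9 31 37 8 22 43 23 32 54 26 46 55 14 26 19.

Let dp[i] be the longest decreasing subsequence ending at position i. Then dp = [1, 1, 2, 2, 3, 3, 3, 4, 4, 3, 4, 4, 1, 5, 2, 1, 6, 5, 6].
The maximum is 6; one witness is 48, 41, 37, 32, 26, 14 at positions 2,3,7,12,14,17.

6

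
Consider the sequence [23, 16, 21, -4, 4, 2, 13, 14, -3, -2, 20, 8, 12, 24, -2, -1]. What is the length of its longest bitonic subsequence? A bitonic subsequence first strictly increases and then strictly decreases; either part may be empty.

7

Let inc[i] be the LIS ending at i and dec[i] the longest strictly decreasing subsequence starting at i. inc = [1, 1, 2, 1, 2, 2, 3, 4, 2, 3, 5, 4, 5, 6, 3, 4], dec = [5, 4, 4, 1, 3, 2, 3, 3, 1, 1, 3, 2, 2, 2, 1, 1].
max_i inc[i]+dec[i]−1 = 7, with one witness -4, 4, 13, 14, 20, 12, -1.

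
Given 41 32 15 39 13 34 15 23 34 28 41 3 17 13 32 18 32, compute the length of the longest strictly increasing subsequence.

Scanning left to right, the best length ending at each element is: 41→1, 32→1, 15→1, 39→2, 13→1, 34→2, 15→2, 23→3, 34→4, 28→4, 41→5, 3→1, 17→3, 13→2, 32→5, 18→4, 32→5.
So the longest increasing subsequence has length 5, e.g. 13, 15, 23, 34, 41.

5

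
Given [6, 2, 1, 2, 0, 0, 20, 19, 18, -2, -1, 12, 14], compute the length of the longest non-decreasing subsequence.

Let dp[i] be the longest non-decreasing subsequence ending at position i. Then dp = [1, 1, 1, 2, 1, 2, 3, 3, 3, 1, 2, 3, 4].
The maximum is 4; one witness is 2, 2, 12, 14 at positions 2,4,12,13.

4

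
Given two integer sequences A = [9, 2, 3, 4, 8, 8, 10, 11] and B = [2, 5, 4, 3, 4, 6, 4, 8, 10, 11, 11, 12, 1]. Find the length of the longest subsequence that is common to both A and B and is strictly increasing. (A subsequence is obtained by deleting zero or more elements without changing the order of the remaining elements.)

For each value that appears in both, track the longest common increasing run ending there.
The best achievable length is 6; one witness is 2, 3, 4, 8, 10, 11 (A-positions 2,3,4,5,7,8, B-positions 1,4,5,8,9,10).

6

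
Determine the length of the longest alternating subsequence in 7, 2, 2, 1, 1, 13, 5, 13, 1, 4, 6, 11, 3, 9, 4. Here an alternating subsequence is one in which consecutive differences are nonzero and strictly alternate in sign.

10

A longest alternating subsequence is 7, 2, 13, 5, 13, 1, 4, 3, 9, 4 (positions 1,2,6,7,8,9,10,13,14,15); its 9 consecutive differences strictly alternate in sign, and length 10 is optimal.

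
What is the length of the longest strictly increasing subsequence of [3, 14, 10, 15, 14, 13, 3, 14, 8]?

One longest increasing subsequence is 3, 10, 13, 14 (positions 1,3,6,8), of length 4; no longer one exists.

4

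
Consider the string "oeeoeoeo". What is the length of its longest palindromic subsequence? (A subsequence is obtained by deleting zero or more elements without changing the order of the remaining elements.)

7

One longest palindromic subsequence is oeoeoeo (positions 1,2,4,5,6,7,8); it reads the same forward and backward, and the interval DP gives dp[1][8] = 7.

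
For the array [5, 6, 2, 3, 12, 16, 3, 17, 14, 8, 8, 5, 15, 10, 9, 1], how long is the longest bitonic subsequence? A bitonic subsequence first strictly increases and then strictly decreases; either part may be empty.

Let inc[i] be the LIS ending at i and dec[i] the longest strictly decreasing subsequence starting at i. inc = [1, 2, 1, 2, 3, 4, 2, 5, 4, 3, 3, 3, 5, 4, 4, 1], dec = [3, 3, 2, 2, 4, 5, 2, 5, 4, 3, 3, 2, 4, 3, 2, 1].
max_i inc[i]+dec[i]−1 = 9, with one witness 5, 6, 12, 16, 17, 15, 10, 9, 1.

9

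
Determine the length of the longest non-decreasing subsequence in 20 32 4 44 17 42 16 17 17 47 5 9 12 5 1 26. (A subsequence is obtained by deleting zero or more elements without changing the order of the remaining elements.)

Scanning left to right, the best length ending at each element is: 20→1, 32→2, 4→1, 44→3, 17→2, 42→3, 16→2, 17→3, 17→4, 47→5, 5→2, 9→3, 12→4, 5→3, 1→1, 26→5.
So the longest non-decreasing subsequence has length 5, e.g. 4, 17, 17, 17, 47.

5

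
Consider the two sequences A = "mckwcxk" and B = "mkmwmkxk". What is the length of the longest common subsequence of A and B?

5

Backtracking the LCS table gives one alignment: m (A1,B1) → k (A3,B2) → w (A4,B4) → x (A6,B7) → k (A7,B8).
So the longest common subsequence has length 5.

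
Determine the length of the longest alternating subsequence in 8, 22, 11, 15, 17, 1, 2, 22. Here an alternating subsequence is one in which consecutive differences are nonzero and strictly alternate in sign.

6

A longest alternating subsequence is 8, 22, 11, 15, 1, 2 (positions 1,2,3,4,6,7); its 5 consecutive differences strictly alternate in sign, and length 6 is optimal.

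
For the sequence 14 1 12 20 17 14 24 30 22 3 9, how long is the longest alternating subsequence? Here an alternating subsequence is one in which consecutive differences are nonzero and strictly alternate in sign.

7

Track the best alternating length ending on an up-step vs a down-step at each position: up/down = 1/1, 1/2, 3/2, 3/1, 3/4, 3/4, 5/1, 5/1, 5/6, 3/6, 7/6.
The maximum over both is 7; one such subsequence is 14, 1, 20, 17, 24, 3, 9.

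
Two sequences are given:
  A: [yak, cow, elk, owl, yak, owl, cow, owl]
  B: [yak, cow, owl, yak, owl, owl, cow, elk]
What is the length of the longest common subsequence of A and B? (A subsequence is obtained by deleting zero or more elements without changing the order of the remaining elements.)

A longest common subsequence is yak, cow, owl, yak, owl, cow (length 6); the LCS DP confirms no longer common subsequence exists.

6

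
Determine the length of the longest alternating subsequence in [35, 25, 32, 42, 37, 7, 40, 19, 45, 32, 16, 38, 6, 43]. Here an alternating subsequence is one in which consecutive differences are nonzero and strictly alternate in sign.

Track the best alternating length ending on an up-step vs a down-step at each position: up/down = 1/1, 1/2, 3/2, 3/1, 3/4, 1/4, 5/4, 5/6, 7/1, 7/8, 5/8, 9/8, 1/10, 11/8.
The maximum over both is 11; one such subsequence is 35, 25, 42, 37, 40, 19, 45, 32, 38, 6, 43.

11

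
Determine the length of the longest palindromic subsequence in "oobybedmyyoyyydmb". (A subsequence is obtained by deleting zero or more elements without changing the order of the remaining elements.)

9

One longest palindromic subsequence is bmyyyyymb (positions 3,8,9,10,12,13,14,16,17); it reads the same forward and backward, and the interval DP gives dp[1][17] = 9.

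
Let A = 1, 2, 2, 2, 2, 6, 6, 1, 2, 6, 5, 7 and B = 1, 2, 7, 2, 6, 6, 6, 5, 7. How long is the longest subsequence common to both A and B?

8

Backtracking the LCS table gives one alignment: 1 (A1,B1) → 2 (A2,B2) → 2 (A5,B4) → 6 (A6,B5) → 6 (A7,B6) → 6 (A10,B7) → 5 (A11,B8) → 7 (A12,B9).
So the longest common subsequence has length 8.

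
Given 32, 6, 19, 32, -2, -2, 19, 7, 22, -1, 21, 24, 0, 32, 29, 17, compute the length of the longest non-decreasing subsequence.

6

Let dp[i] be the longest non-decreasing subsequence ending at position i. Then dp = [1, 1, 2, 3, 1, 2, 3, 3, 4, 3, 4, 5, 4, 6, 6, 5].
The maximum is 6; one witness is 6, 19, 19, 22, 24, 32 at positions 2,3,7,9,12,14.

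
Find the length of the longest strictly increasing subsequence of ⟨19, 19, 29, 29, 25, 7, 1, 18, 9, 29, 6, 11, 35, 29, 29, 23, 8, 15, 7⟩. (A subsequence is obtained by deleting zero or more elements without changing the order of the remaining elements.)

Let dp[i] be the longest increasing subsequence ending at position i. Then dp = [1, 1, 2, 2, 2, 1, 1, 2, 2, 3, 2, 3, 4, 4, 4, 4, 3, 4, 3].
The maximum is 4; one witness is 19, 25, 29, 35 at positions 1,5,10,13.

4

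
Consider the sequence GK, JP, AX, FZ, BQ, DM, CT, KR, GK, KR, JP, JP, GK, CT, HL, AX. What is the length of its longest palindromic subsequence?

One longest palindromic subsequence is AX CT GK JP JP GK CT AX (positions 3,7,9,11,12,13,14,16); it reads the same forward and backward, and the interval DP gives dp[1][16] = 8.

8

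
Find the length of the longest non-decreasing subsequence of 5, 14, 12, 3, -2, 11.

2

Scanning left to right, the best length ending at each element is: 5→1, 14→2, 12→2, 3→1, -2→1, 11→2.
So the longest non-decreasing subsequence has length 2, e.g. 5, 14.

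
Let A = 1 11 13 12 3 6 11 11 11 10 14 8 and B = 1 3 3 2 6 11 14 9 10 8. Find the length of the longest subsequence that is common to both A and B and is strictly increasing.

For each value that appears in both, track the longest common increasing run ending there.
The best achievable length is 5; one witness is 1, 3, 6, 11, 14 (A-positions 1,5,6,7,11, B-positions 1,2,5,6,7).

5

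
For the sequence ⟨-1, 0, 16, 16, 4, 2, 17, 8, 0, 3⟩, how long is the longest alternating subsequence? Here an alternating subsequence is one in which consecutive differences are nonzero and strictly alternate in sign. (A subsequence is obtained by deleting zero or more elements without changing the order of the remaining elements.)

Track the best alternating length ending on an up-step vs a down-step at each position: up/down = 1/1, 2/1, 2/1, 2/1, 2/3, 2/3, 4/1, 4/5, 2/5, 6/5.
The maximum over both is 6; one such subsequence is -1, 16, 4, 17, 0, 3.

6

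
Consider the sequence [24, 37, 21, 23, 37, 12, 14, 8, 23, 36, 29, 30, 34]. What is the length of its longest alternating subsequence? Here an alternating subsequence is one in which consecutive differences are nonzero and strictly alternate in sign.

A longest alternating subsequence is 24, 37, 21, 23, 12, 14, 8, 36, 29, 30 (positions 1,2,3,4,6,7,8,10,11,12); its 9 consecutive differences strictly alternate in sign, and length 10 is optimal.

10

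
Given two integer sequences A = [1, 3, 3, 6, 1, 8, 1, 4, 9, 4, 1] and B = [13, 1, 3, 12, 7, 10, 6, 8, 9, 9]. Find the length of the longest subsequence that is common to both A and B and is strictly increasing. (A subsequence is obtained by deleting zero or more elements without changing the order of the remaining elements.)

For each value that appears in both, track the longest common increasing run ending there.
The best achievable length is 5; one witness is 1, 3, 6, 8, 9 (A-positions 1,2,4,6,9, B-positions 2,3,7,8,9).

5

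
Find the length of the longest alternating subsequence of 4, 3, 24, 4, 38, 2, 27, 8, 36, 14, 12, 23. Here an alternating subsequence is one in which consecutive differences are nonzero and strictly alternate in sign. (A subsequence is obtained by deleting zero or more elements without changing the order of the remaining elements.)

11

A longest alternating subsequence is 4, 3, 24, 4, 38, 2, 27, 8, 36, 14, 23 (positions 1,2,3,4,5,6,7,8,9,10,12); its 10 consecutive differences strictly alternate in sign, and length 11 is optimal.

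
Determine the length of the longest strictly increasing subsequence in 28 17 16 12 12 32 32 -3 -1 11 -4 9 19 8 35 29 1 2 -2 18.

5

One longest increasing subsequence is -3, -1, 11, 19, 35 (positions 8,9,10,13,15), of length 5; no longer one exists.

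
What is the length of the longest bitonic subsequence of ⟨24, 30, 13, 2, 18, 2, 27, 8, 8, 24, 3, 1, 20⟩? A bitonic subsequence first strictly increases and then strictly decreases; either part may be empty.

6

One longest bitonic subsequence is 24, 30, 27, 24, 3, 1 (positions 1,2,7,10,11,12): it rises to 30 then falls. Length 6 is optimal.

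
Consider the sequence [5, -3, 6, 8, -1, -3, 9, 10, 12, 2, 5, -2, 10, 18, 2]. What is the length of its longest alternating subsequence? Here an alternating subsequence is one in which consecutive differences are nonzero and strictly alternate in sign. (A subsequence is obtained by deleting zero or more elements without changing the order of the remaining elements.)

Track the best alternating length ending on an up-step vs a down-step at each position: up/down = 1/1, 1/2, 3/1, 3/1, 3/4, 1/4, 5/1, 5/1, 5/1, 5/6, 7/6, 5/8, 9/6, 9/1, 9/10.
The maximum over both is 10; one such subsequence is 5, -3, 6, -1, 9, 2, 5, -2, 10, 2.

10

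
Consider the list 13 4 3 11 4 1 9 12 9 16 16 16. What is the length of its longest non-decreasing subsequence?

7

One longest non-decreasing subsequence is 4, 4, 9, 12, 16, 16, 16 (positions 2,5,7,8,10,11,12), of length 7; no longer one exists.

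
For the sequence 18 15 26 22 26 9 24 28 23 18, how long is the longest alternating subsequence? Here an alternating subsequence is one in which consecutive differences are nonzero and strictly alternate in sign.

8

A longest alternating subsequence is 18, 15, 26, 22, 26, 9, 24, 23 (positions 1,2,3,4,5,6,7,9); its 7 consecutive differences strictly alternate in sign, and length 8 is optimal.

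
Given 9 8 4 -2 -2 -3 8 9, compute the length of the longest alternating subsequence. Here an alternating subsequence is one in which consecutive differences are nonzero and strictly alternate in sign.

Track the best alternating length ending on an up-step vs a down-step at each position: up/down = 1/1, 1/2, 1/2, 1/2, 1/2, 1/2, 3/2, 3/1.
The maximum over both is 3; one such subsequence is 9, 4, 8.

3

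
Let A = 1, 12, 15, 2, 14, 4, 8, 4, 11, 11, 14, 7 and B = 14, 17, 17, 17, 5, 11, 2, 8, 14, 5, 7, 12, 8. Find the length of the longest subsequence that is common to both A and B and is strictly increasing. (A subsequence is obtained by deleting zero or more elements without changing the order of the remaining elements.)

3

For each value that appears in both, track the longest common increasing run ending there.
The best achievable length is 3; one witness is 2, 8, 14 (A-positions 4,7,11, B-positions 7,8,9).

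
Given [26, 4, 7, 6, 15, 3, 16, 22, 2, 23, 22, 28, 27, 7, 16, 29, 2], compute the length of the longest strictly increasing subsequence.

8

Scanning left to right, the best length ending at each element is: 26→1, 4→1, 7→2, 6→2, 15→3, 3→1, 16→4, 22→5, 2→1, 23→6, 22→5, 28→7, 27→7, 7→3, 16→4, 29→8, 2→1.
So the longest increasing subsequence has length 8, e.g. 4, 7, 15, 16, 22, 23, 28, 29.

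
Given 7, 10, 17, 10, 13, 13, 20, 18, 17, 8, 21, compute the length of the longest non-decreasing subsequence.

Let dp[i] be the longest non-decreasing subsequence ending at position i. Then dp = [1, 2, 3, 3, 4, 5, 6, 6, 6, 2, 7].
The maximum is 7; one witness is 7, 10, 10, 13, 13, 20, 21 at positions 1,2,4,5,6,7,11.

7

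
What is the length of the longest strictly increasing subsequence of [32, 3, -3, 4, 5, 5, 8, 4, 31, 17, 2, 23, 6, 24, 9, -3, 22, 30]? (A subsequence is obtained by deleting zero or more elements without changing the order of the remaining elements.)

8

Let dp[i] be the longest increasing subsequence ending at position i. Then dp = [1, 1, 1, 2, 3, 3, 4, 2, 5, 5, 2, 6, 4, 7, 5, 1, 6, 8].
The maximum is 8; one witness is 3, 4, 5, 8, 17, 23, 24, 30 at positions 2,4,5,7,10,12,14,18.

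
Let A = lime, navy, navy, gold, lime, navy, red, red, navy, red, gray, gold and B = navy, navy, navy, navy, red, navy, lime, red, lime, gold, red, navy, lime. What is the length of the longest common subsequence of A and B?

7

Backtracking the LCS table gives one alignment: navy (A2,B2) → navy (A3,B3) → navy (A6,B4) → red (A8,B5) → navy (A9,B6) → red (A10,B8) → gold (A12,B10).
So the longest common subsequence has length 7.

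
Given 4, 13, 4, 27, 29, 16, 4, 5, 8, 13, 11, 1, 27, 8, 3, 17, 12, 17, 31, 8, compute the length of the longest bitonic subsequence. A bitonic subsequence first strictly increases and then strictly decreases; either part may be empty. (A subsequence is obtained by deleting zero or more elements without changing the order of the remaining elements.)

Let inc[i] be the LIS ending at i and dec[i] the longest strictly decreasing subsequence starting at i. inc = [1, 2, 1, 3, 4, 3, 1, 2, 3, 4, 4, 1, 5, 3, 2, 5, 5, 6, 7, 3], dec = [2, 4, 2, 6, 6, 5, 2, 2, 2, 4, 3, 1, 4, 2, 1, 3, 2, 2, 2, 1].
max_i inc[i]+dec[i]−1 = 9, with one witness 4, 13, 27, 29, 16, 13, 11, 8, 3.

9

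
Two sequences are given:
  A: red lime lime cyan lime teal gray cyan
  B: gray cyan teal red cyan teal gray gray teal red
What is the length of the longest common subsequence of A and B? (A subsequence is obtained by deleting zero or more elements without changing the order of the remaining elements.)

Backtracking the LCS table gives one alignment: red (A1,B4) → cyan (A4,B5) → teal (A6,B6) → gray (A7,B8).
So the longest common subsequence has length 4.

4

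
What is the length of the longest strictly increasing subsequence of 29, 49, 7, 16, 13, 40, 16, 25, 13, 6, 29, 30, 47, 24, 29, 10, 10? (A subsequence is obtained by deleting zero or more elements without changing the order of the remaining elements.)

7

Let dp[i] be the longest increasing subsequence ending at position i. Then dp = [1, 2, 1, 2, 2, 3, 3, 4, 2, 1, 5, 6, 7, 4, 5, 2, 2].
The maximum is 7; one witness is 7, 13, 16, 25, 29, 30, 47 at positions 3,5,7,8,11,12,13.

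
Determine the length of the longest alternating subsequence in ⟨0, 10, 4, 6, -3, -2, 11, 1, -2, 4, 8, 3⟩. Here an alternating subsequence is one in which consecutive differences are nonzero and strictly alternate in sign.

Track the best alternating length ending on an up-step vs a down-step at each position: up/down = 1/1, 2/1, 2/3, 4/3, 1/5, 6/5, 6/1, 6/7, 6/7, 8/7, 8/7, 8/9.
The maximum over both is 9; one such subsequence is 0, 10, 4, 6, -3, 11, 1, 4, 3.

9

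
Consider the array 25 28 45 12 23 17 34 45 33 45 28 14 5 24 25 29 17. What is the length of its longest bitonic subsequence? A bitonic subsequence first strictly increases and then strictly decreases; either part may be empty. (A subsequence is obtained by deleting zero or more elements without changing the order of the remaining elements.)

8

Let inc[i] be the LIS ending at i and dec[i] the longest strictly decreasing subsequence starting at i. inc = [1, 2, 3, 1, 2, 2, 3, 4, 3, 4, 3, 2, 1, 3, 4, 5, 3], dec = [5, 5, 6, 2, 4, 3, 5, 5, 4, 4, 3, 2, 1, 2, 2, 2, 1].
max_i inc[i]+dec[i]−1 = 8, with one witness 25, 28, 45, 34, 33, 28, 25, 17.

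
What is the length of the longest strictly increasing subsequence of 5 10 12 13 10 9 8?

4

One longest increasing subsequence is 5, 10, 12, 13 (positions 1,2,3,4), of length 4; no longer one exists.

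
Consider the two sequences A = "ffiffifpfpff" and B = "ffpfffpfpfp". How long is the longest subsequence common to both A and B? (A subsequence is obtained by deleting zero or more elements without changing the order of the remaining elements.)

Backtracking the LCS table gives one alignment: f (A1,B1) → f (A2,B2) → f (A4,B4) → f (A5,B5) → f (A7,B6) → p (A8,B7) → f (A9,B8) → p (A10,B9) → f (A11,B10).
So the longest common subsequence has length 9.

9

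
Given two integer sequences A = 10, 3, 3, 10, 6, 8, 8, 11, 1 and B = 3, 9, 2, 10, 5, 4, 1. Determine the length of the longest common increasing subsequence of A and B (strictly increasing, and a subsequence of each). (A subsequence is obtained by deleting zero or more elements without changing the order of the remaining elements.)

2

A longest common strictly increasing subsequence is 3, 10 (length 2); it appears in order in both A and B, and no longer such subsequence exists.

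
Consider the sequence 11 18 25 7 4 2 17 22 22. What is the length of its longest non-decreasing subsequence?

Let dp[i] be the longest non-decreasing subsequence ending at position i. Then dp = [1, 2, 3, 1, 1, 1, 2, 3, 4].
The maximum is 4; one witness is 11, 18, 22, 22 at positions 1,2,8,9.

4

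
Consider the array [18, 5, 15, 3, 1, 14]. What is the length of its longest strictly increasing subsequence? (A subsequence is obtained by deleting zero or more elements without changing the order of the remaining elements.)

Scanning left to right, the best length ending at each element is: 18→1, 5→1, 15→2, 3→1, 1→1, 14→2.
So the longest increasing subsequence has length 2, e.g. 5, 15.

2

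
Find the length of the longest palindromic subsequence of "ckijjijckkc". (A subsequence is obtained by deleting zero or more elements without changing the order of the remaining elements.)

One longest palindromic subsequence is ckijjikc (positions 1,2,3,4,5,6,10,11); it reads the same forward and backward, and the interval DP gives dp[1][11] = 8.

8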